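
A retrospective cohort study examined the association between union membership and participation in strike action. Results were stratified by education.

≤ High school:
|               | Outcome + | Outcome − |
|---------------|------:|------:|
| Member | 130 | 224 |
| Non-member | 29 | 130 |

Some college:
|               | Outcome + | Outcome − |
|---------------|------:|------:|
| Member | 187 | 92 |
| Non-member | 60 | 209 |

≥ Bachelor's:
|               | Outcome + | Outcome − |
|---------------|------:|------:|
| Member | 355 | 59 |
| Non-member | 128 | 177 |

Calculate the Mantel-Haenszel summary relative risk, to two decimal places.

RR_MH = Σ(aᵢ·n₀ᵢ/nᵢ) / Σ(cᵢ·n₁ᵢ/nᵢ), with n₁ᵢ = aᵢ+bᵢ (exposed), n₀ᵢ = cᵢ+dᵢ (unexposed), nᵢ = n₁ᵢ+n₀ᵢ.
Stratum 1 (≤ High school): n₁ = 354, n₀ = 159, n = 513; a·n₀/n = 130·159/513 = 40.2924; c·n₁/n = 29·354/513 = 20.0117
Stratum 2 (Some college): n₁ = 279, n₀ = 269, n = 548; a·n₀/n = 187·269/548 = 91.7938; c·n₁/n = 60·279/548 = 30.5474
Stratum 3 (≥ Bachelor's): n₁ = 414, n₀ = 305, n = 719; a·n₀/n = 355·305/719 = 150.5911; c·n₁/n = 128·414/719 = 73.7024
RR_MH = (40.2924 + 91.7938 + 150.5911) / (20.0117 + 30.5474 + 73.7024) = 282.6773 / 124.2615 = 2.27486

2.27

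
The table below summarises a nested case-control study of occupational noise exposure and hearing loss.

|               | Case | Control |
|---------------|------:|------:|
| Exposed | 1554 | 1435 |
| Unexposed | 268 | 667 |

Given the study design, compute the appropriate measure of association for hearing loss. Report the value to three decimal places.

Cells: a = 1554, b = 1435, c = 268, d = 667.
This is a nested case-control study: participants were sampled on outcome status, so risks in the source population cannot be estimated directly — relative risk is not valid here. The odds ratio is the appropriate measure.
OR = (a·d)/(b·c) = (1554 × 667) / (1435 × 268) = 1036518 / 384580 = 2.69519

2.695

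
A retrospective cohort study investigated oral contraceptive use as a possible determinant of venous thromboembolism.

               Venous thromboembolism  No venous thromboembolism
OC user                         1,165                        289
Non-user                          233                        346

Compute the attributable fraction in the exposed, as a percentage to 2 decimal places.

Cells: a = 1165, b = 289, c = 233, d = 346.
Risk in exposed = 1165/1454 = 0.80124; risk in unexposed = 233/579 = 0.40242.
RR = 0.80124/0.40242 = 1.99106
AR% = (RR − 1)/RR × 100 = (1.99106 − 1)/1.99106 × 100 = 49.7755%

49.78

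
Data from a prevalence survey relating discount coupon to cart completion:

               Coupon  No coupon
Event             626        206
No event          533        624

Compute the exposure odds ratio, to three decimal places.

Reading the table with exposure as columns: a = 626 (Coupon, case), b = 533 (Coupon, non-case), c = 206 (No coupon, case), d = 624.
OR = (a·d)/(b·c) = (626 × 624) / (533 × 206) = 390624 / 109798 = 3.55766
The odds of cart completion are about 3.56 times as high in the coupon group.

3.558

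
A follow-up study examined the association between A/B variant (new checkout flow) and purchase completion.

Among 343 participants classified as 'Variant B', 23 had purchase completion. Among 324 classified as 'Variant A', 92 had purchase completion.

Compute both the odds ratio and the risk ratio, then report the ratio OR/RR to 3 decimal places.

0.768

From the description: a = 23, b = 320, c = 92, d = 232.
OR = (23·232)/(320·92) = 5336/29440 = 0.18125
Risk in exposed = 23/343 = 0.06706; risk in unexposed = 92/324 = 0.28395; RR = 0.23615
OR/RR = 0.18125 / 0.23615 = 0.76752
The outcome is not rare, so the OR lies further from 1 than the RR.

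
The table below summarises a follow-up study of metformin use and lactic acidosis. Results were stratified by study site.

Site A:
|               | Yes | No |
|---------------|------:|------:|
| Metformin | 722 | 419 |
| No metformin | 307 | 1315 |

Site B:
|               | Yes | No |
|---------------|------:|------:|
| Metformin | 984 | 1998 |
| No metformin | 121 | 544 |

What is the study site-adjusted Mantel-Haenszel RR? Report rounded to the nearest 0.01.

2.67

RR_MH = Σ(aᵢ·n₀ᵢ/nᵢ) / Σ(cᵢ·n₁ᵢ/nᵢ), with n₁ᵢ = aᵢ+bᵢ (exposed), n₀ᵢ = cᵢ+dᵢ (unexposed), nᵢ = n₁ᵢ+n₀ᵢ.
Stratum 1 (Site A): n₁ = 1141, n₀ = 1622, n = 2763; a·n₀/n = 722·1622/2763 = 423.8451; c·n₁/n = 307·1141/2763 = 126.7778
Stratum 2 (Site B): n₁ = 2982, n₀ = 665, n = 3647; a·n₀/n = 984·665/3647 = 179.4242; c·n₁/n = 121·2982/3647 = 98.9367
RR_MH = (423.8451 + 179.4242) / (126.7778 + 98.9367) = 603.2693 / 225.7144 = 2.67271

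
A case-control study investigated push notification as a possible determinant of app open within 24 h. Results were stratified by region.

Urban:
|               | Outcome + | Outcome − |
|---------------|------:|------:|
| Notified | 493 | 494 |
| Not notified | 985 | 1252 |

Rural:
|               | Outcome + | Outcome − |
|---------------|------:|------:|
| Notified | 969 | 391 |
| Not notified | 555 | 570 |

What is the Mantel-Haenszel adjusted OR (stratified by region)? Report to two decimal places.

1.74

OR_MH = Σ(aᵢdᵢ/nᵢ) / Σ(bᵢcᵢ/nᵢ), where nᵢ is the stratum total.
Stratum 1 (Urban): n = 3224; a·d/n = 493·1252/3224 = 191.4504; b·c/n = 494·985/3224 = 150.9274
Stratum 2 (Rural): n = 2485; a·d/n = 969·570/2485 = 222.2656; b·c/n = 391·555/2485 = 87.3260
OR_MH = (191.4504 + 222.2656) / (150.9274 + 87.3260) = 413.7160 / 238.2534 = 1.73645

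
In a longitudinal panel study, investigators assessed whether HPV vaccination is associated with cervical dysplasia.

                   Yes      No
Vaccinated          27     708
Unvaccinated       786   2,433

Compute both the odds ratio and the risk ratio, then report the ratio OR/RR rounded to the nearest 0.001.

Cells: a = 27, b = 708, c = 786, d = 2433.
OR = (27·2433)/(708·786) = 65691/556488 = 0.11805
Risk in exposed = 27/735 = 0.03673; risk in unexposed = 786/3219 = 0.24418; RR = 0.15044
OR/RR = 0.11805 / 0.15044 = 0.78465
The outcome is not rare, so the OR lies further from 1 than the RR.

0.785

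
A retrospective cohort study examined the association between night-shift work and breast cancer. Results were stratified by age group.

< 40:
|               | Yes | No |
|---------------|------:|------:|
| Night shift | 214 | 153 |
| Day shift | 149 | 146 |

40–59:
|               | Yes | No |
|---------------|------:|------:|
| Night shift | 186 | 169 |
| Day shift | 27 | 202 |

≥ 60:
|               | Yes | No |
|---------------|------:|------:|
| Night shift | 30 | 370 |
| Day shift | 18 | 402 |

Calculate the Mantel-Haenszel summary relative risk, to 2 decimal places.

RR_MH = Σ(aᵢ·n₀ᵢ/nᵢ) / Σ(cᵢ·n₁ᵢ/nᵢ), with n₁ᵢ = aᵢ+bᵢ (exposed), n₀ᵢ = cᵢ+dᵢ (unexposed), nᵢ = n₁ᵢ+n₀ᵢ.
Stratum 1 (< 40): n₁ = 367, n₀ = 295, n = 662; a·n₀/n = 214·295/662 = 95.3625; c·n₁/n = 149·367/662 = 82.6027
Stratum 2 (40–59): n₁ = 355, n₀ = 229, n = 584; a·n₀/n = 186·229/584 = 72.9349; c·n₁/n = 27·355/584 = 16.4127
Stratum 3 (≥ 60): n₁ = 400, n₀ = 420, n = 820; a·n₀/n = 30·420/820 = 15.3659; c·n₁/n = 18·400/820 = 8.7805
RR_MH = (95.3625 + 72.9349 + 15.3659) / (82.6027 + 16.4127 + 8.7805) = 183.6633 / 107.7959 = 1.70381

1.70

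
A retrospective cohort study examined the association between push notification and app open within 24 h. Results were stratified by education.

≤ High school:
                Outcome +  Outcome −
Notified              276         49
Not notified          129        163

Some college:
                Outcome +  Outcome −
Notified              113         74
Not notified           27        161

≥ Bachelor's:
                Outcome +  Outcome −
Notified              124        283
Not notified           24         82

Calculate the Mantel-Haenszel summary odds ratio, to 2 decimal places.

OR_MH = Σ(aᵢdᵢ/nᵢ) / Σ(bᵢcᵢ/nᵢ), where nᵢ is the stratum total.
Stratum 1 (≤ High school): n = 617; a·d/n = 276·163/617 = 72.9141; b·c/n = 49·129/617 = 10.2447
Stratum 2 (Some college): n = 375; a·d/n = 113·161/375 = 48.5147; b·c/n = 74·27/375 = 5.3280
Stratum 3 (≥ Bachelor's): n = 513; a·d/n = 124·82/513 = 19.8207; b·c/n = 283·24/513 = 13.2398
OR_MH = (72.9141 + 48.5147 + 19.8207) / (10.2447 + 5.3280 + 13.2398) = 141.2494 / 28.8125 = 4.90237

4.90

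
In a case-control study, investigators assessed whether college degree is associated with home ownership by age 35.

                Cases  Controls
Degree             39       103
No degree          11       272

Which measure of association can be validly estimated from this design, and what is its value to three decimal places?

Cells: a = 39, b = 103, c = 11, d = 272.
This is a case-control study: participants were sampled on outcome status, so risks in the source population cannot be estimated directly — relative risk is not valid here. The odds ratio is the appropriate measure.
OR = (a·d)/(b·c) = (39 × 272) / (103 × 11) = 10608 / 1133 = 9.36275

9.363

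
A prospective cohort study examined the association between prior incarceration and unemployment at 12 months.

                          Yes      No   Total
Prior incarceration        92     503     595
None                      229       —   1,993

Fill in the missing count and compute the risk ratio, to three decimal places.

The missing cell is in the unexposed row: 1993 − 229 = 1764.
So a = 92, b = 503, c = 229, d = 1764.
RR = [a/(a+b)] / [c/(c+d)] = (92/595) / (229/1993) = 0.15462/0.11490 = 1.34568

1.346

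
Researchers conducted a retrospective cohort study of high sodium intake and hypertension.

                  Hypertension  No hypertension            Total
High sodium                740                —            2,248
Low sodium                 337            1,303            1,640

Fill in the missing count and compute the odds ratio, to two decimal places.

1.90

The missing cell is in the exposed row: 2248 − 740 = 1508.
So a = 740, b = 1508, c = 337, d = 1303.
OR = (a·d)/(b·c) = (740 × 1303) / (1508 × 337) = 964220 / 508196 = 1.89734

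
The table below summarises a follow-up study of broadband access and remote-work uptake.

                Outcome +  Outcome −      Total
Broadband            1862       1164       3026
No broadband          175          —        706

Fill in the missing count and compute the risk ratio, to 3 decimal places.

2.482

The missing cell is in the unexposed row: 706 − 175 = 531.
So a = 1862, b = 1164, c = 175, d = 531.
RR = [a/(a+b)] / [c/(c+d)] = (1862/3026) / (175/706) = 0.61533/0.24788 = 2.48243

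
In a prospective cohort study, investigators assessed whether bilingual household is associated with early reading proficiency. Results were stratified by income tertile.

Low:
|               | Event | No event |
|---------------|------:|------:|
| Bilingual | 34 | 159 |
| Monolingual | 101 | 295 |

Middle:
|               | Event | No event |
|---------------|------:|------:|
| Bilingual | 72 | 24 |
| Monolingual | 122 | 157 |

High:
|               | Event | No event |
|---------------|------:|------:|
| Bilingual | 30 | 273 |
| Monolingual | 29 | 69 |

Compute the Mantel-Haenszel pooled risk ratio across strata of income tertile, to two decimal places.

0.97

RR_MH = Σ(aᵢ·n₀ᵢ/nᵢ) / Σ(cᵢ·n₁ᵢ/nᵢ), with n₁ᵢ = aᵢ+bᵢ (exposed), n₀ᵢ = cᵢ+dᵢ (unexposed), nᵢ = n₁ᵢ+n₀ᵢ.
Stratum 1 (Low): n₁ = 193, n₀ = 396, n = 589; a·n₀/n = 34·396/589 = 22.8591; c·n₁/n = 101·193/589 = 33.0951
Stratum 2 (Middle): n₁ = 96, n₀ = 279, n = 375; a·n₀/n = 72·279/375 = 53.5680; c·n₁/n = 122·96/375 = 31.2320
Stratum 3 (High): n₁ = 303, n₀ = 98, n = 401; a·n₀/n = 30·98/401 = 7.3317; c·n₁/n = 29·303/401 = 21.9127
RR_MH = (22.8591 + 53.5680 + 7.3317) / (33.0951 + 31.2320 + 21.9127) = 83.7588 / 86.2398 = 0.97123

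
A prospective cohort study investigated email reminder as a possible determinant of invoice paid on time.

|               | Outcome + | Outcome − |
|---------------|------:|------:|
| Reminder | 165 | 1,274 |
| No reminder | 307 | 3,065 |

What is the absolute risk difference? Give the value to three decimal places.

0.024

Cells: a = 165, b = 1274, c = 307, d = 3065.
Risk in exposed = 165/1439 = 0.114663; risk in unexposed = 307/3372 = 0.091044.
Risk difference = 0.114663 − 0.091044 = 0.023619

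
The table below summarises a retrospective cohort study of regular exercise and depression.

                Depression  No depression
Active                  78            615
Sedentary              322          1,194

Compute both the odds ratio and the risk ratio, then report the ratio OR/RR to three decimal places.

Cells: a = 78, b = 615, c = 322, d = 1194.
OR = (78·1194)/(615·322) = 93132/198030 = 0.47029
Risk in exposed = 78/693 = 0.11255; risk in unexposed = 322/1516 = 0.21240; RR = 0.52991
OR/RR = 0.47029 / 0.52991 = 0.88749
The outcome is not rare, so the OR lies further from 1 than the RR.

0.887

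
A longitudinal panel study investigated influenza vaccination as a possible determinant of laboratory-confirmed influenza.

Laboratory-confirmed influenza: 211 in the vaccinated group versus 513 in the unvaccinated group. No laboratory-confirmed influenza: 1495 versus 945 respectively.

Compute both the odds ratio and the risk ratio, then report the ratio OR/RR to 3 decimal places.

From the description: a = 211, b = 1495, c = 513, d = 945.
OR = (211·945)/(1495·513) = 199395/766935 = 0.25999
Risk in exposed = 211/1706 = 0.12368; risk in unexposed = 513/1458 = 0.35185; RR = 0.35151
OR/RR = 0.25999 / 0.35151 = 0.73963
The outcome is not rare, so the OR lies further from 1 than the RR.

0.740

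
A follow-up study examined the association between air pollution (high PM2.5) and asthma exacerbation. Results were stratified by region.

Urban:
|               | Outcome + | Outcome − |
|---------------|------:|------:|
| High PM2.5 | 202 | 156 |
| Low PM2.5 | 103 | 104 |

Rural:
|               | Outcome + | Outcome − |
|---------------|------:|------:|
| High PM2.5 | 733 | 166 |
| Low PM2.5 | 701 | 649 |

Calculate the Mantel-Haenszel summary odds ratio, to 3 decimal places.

OR_MH = Σ(aᵢdᵢ/nᵢ) / Σ(bᵢcᵢ/nᵢ), where nᵢ is the stratum total.
Stratum 1 (Urban): n = 565; a·d/n = 202·104/565 = 37.1823; b·c/n = 156·103/565 = 28.4389
Stratum 2 (Rural): n = 2249; a·d/n = 733·649/2249 = 211.5238; b·c/n = 166·701/2249 = 51.7412
OR_MH = (37.1823 + 211.5238) / (28.4389 + 51.7412) = 248.7061 / 80.1802 = 3.10184

3.102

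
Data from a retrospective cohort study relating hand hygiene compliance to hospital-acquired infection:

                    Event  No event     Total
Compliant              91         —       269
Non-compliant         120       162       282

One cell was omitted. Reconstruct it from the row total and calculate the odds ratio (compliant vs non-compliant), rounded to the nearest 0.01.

The missing cell is in the exposed row: 269 − 91 = 178.
So a = 91, b = 178, c = 120, d = 162.
OR = (a·d)/(b·c) = (91 × 162) / (178 × 120) = 14742 / 21360 = 0.69017

0.69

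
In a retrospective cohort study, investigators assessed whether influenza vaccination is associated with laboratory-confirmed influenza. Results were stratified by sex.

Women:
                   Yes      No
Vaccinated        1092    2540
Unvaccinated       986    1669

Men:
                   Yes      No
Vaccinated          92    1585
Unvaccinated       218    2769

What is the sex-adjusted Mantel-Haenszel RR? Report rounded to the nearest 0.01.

0.80

RR_MH = Σ(aᵢ·n₀ᵢ/nᵢ) / Σ(cᵢ·n₁ᵢ/nᵢ), with n₁ᵢ = aᵢ+bᵢ (exposed), n₀ᵢ = cᵢ+dᵢ (unexposed), nᵢ = n₁ᵢ+n₀ᵢ.
Stratum 1 (Women): n₁ = 3632, n₀ = 2655, n = 6287; a·n₀/n = 1092·2655/6287 = 461.1516; c·n₁/n = 986·3632/6287 = 569.6122
Stratum 2 (Men): n₁ = 1677, n₀ = 2987, n = 4664; a·n₀/n = 92·2987/4664 = 58.9202; c·n₁/n = 218·1677/4664 = 78.3846
RR_MH = (461.1516 + 58.9202) / (569.6122 + 78.3846) = 520.0718 / 647.9969 = 0.80258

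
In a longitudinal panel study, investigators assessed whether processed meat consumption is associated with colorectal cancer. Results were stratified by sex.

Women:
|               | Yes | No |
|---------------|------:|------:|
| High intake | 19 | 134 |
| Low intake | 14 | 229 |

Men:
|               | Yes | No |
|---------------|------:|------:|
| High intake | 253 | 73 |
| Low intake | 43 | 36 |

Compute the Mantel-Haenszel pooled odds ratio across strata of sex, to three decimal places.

OR_MH = Σ(aᵢdᵢ/nᵢ) / Σ(bᵢcᵢ/nᵢ), where nᵢ is the stratum total.
Stratum 1 (Women): n = 396; a·d/n = 19·229/396 = 10.9874; b·c/n = 134·14/396 = 4.7374
Stratum 2 (Men): n = 405; a·d/n = 253·36/405 = 22.4889; b·c/n = 73·43/405 = 7.7506
OR_MH = (10.9874 + 22.4889) / (4.7374 + 7.7506) = 33.4763 / 12.4880 = 2.68068

2.681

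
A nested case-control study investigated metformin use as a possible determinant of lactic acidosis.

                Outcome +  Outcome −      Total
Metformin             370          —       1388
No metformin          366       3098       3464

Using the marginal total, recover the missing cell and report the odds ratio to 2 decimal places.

3.08

The missing cell is in the exposed row: 1388 − 370 = 1018.
So a = 370, b = 1018, c = 366, d = 3098.
OR = (a·d)/(b·c) = (370 × 3098) / (1018 × 366) = 1146260 / 372588 = 3.07648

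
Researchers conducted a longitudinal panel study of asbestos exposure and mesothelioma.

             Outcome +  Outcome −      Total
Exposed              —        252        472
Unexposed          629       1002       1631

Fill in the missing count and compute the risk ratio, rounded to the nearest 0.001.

1.209

The missing cell is in the exposed row: 472 − 252 = 220.
So a = 220, b = 252, c = 629, d = 1002.
RR = [a/(a+b)] / [c/(c+d)] = (220/472) / (629/1631) = 0.46610/0.38565 = 1.20860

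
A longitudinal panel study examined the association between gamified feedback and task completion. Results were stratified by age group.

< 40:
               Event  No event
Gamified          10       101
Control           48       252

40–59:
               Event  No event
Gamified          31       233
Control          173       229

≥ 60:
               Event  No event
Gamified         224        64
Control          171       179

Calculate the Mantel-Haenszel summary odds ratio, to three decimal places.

0.890

OR_MH = Σ(aᵢdᵢ/nᵢ) / Σ(bᵢcᵢ/nᵢ), where nᵢ is the stratum total.
Stratum 1 (< 40): n = 411; a·d/n = 10·252/411 = 6.1314; b·c/n = 101·48/411 = 11.7956
Stratum 2 (40–59): n = 666; a·d/n = 31·229/666 = 10.6592; b·c/n = 233·173/666 = 60.5240
Stratum 3 (≥ 60): n = 638; a·d/n = 224·179/638 = 62.8464; b·c/n = 64·171/638 = 17.1536
OR_MH = (6.1314 + 10.6592 + 62.8464) / (11.7956 + 60.5240 + 17.1536) = 79.6369 / 89.4732 = 0.89006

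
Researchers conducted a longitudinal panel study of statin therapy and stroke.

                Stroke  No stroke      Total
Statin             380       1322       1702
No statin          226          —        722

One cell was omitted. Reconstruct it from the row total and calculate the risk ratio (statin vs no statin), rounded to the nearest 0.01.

0.71

The missing cell is in the unexposed row: 722 − 226 = 496.
So a = 380, b = 1322, c = 226, d = 496.
RR = [a/(a+b)] / [c/(c+d)] = (380/1702) / (226/722) = 0.22327/0.31302 = 0.71327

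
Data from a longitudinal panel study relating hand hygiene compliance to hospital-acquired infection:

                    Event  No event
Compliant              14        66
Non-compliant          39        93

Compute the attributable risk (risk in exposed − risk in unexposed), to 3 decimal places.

Cells: a = 14, b = 66, c = 39, d = 93.
Risk in exposed = 14/80 = 0.175000; risk in unexposed = 39/132 = 0.295455.
Risk difference = 0.175000 − 0.295455 = -0.120455

-0.120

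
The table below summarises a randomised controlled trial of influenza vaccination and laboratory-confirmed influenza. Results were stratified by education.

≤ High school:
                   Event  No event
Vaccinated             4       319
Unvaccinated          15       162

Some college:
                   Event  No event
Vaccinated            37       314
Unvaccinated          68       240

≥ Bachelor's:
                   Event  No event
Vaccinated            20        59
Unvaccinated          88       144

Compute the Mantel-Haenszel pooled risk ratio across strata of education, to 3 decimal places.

RR_MH = Σ(aᵢ·n₀ᵢ/nᵢ) / Σ(cᵢ·n₁ᵢ/nᵢ), with n₁ᵢ = aᵢ+bᵢ (exposed), n₀ᵢ = cᵢ+dᵢ (unexposed), nᵢ = n₁ᵢ+n₀ᵢ.
Stratum 1 (≤ High school): n₁ = 323, n₀ = 177, n = 500; a·n₀/n = 4·177/500 = 1.4160; c·n₁/n = 15·323/500 = 9.6900
Stratum 2 (Some college): n₁ = 351, n₀ = 308, n = 659; a·n₀/n = 37·308/659 = 17.2929; c·n₁/n = 68·351/659 = 36.2185
Stratum 3 (≥ Bachelor's): n₁ = 79, n₀ = 232, n = 311; a·n₀/n = 20·232/311 = 14.9196; c·n₁/n = 88·79/311 = 22.3537
RR_MH = (1.4160 + 17.2929 + 14.9196) / (9.6900 + 36.2185 + 22.3537) = 33.6285 / 68.2622 = 0.49264

0.493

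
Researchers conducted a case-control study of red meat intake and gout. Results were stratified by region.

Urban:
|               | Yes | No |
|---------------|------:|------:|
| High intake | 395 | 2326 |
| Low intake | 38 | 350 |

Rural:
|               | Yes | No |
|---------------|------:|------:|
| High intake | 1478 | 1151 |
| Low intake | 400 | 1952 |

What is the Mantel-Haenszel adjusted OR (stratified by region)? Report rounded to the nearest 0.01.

OR_MH = Σ(aᵢdᵢ/nᵢ) / Σ(bᵢcᵢ/nᵢ), where nᵢ is the stratum total.
Stratum 1 (Urban): n = 3109; a·d/n = 395·350/3109 = 44.4677; b·c/n = 2326·38/3109 = 28.4297
Stratum 2 (Rural): n = 4981; a·d/n = 1478·1952/4981 = 579.2122; b·c/n = 1151·400/4981 = 92.4312
OR_MH = (44.4677 + 579.2122) / (28.4297 + 92.4312) = 623.6799 / 120.8610 = 5.16031

5.16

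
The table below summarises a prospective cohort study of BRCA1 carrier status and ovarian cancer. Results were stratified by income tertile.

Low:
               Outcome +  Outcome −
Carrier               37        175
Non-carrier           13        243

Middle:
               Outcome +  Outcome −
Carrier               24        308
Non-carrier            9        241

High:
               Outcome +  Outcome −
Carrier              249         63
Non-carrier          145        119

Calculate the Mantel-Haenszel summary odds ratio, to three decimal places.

3.163

OR_MH = Σ(aᵢdᵢ/nᵢ) / Σ(bᵢcᵢ/nᵢ), where nᵢ is the stratum total.
Stratum 1 (Low): n = 468; a·d/n = 37·243/468 = 19.2115; b·c/n = 175·13/468 = 4.8611
Stratum 2 (Middle): n = 582; a·d/n = 24·241/582 = 9.9381; b·c/n = 308·9/582 = 4.7629
Stratum 3 (High): n = 576; a·d/n = 249·119/576 = 51.4427; b·c/n = 63·145/576 = 15.8594
OR_MH = (19.2115 + 9.9381 + 51.4427) / (4.8611 + 4.7629 + 15.8594) = 80.5924 / 25.4834 = 3.16255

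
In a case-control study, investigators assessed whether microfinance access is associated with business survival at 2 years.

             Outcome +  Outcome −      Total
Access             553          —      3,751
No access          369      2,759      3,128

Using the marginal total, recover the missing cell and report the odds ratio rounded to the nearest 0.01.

The missing cell is in the exposed row: 3751 − 553 = 3198.
So a = 553, b = 3198, c = 369, d = 2759.
OR = (a·d)/(b·c) = (553 × 2759) / (3198 × 369) = 1525727 / 1180062 = 1.29292

1.29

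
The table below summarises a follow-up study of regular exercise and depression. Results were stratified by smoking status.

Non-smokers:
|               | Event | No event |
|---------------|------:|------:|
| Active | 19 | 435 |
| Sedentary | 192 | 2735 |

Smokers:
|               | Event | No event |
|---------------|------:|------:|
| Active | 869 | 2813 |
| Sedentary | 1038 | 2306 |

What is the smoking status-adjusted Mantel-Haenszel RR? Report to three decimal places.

RR_MH = Σ(aᵢ·n₀ᵢ/nᵢ) / Σ(cᵢ·n₁ᵢ/nᵢ), with n₁ᵢ = aᵢ+bᵢ (exposed), n₀ᵢ = cᵢ+dᵢ (unexposed), nᵢ = n₁ᵢ+n₀ᵢ.
Stratum 1 (Non-smokers): n₁ = 454, n₀ = 2927, n = 3381; a·n₀/n = 19·2927/3381 = 16.4487; c·n₁/n = 192·454/3381 = 25.7817
Stratum 2 (Smokers): n₁ = 3682, n₀ = 3344, n = 7026; a·n₀/n = 869·3344/7026 = 413.5975; c·n₁/n = 1038·3682/7026 = 543.9675
RR_MH = (16.4487 + 413.5975) / (25.7817 + 543.9675) = 430.0462 / 569.7493 = 0.75480

0.755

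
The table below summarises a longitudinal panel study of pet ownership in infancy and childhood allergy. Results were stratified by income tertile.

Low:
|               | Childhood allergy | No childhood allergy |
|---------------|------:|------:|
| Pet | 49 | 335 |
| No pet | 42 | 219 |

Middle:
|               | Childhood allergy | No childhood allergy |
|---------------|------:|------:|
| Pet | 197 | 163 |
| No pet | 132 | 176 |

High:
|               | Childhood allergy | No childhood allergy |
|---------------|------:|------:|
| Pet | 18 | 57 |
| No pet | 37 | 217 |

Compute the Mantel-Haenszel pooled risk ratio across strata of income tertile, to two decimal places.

RR_MH = Σ(aᵢ·n₀ᵢ/nᵢ) / Σ(cᵢ·n₁ᵢ/nᵢ), with n₁ᵢ = aᵢ+bᵢ (exposed), n₀ᵢ = cᵢ+dᵢ (unexposed), nᵢ = n₁ᵢ+n₀ᵢ.
Stratum 1 (Low): n₁ = 384, n₀ = 261, n = 645; a·n₀/n = 49·261/645 = 19.8279; c·n₁/n = 42·384/645 = 25.0047
Stratum 2 (Middle): n₁ = 360, n₀ = 308, n = 668; a·n₀/n = 197·308/668 = 90.8323; c·n₁/n = 132·360/668 = 71.1377
Stratum 3 (High): n₁ = 75, n₀ = 254, n = 329; a·n₀/n = 18·254/329 = 13.8967; c·n₁/n = 37·75/329 = 8.4347
RR_MH = (19.8279 + 90.8323 + 13.8967) / (25.0047 + 71.1377 + 8.4347) = 124.5569 / 104.5770 = 1.19105

1.19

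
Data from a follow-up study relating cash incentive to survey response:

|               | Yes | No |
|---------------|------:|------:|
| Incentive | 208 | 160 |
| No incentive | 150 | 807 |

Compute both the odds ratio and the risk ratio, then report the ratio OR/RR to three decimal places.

1.939

Cells: a = 208, b = 160, c = 150, d = 807.
OR = (208·807)/(160·150) = 167856/24000 = 6.99400
Risk in exposed = 208/368 = 0.56522; risk in unexposed = 150/957 = 0.15674; RR = 3.60609
OR/RR = 6.99400 / 3.60609 = 1.93950
The outcome is not rare, so the OR lies further from 1 than the RR.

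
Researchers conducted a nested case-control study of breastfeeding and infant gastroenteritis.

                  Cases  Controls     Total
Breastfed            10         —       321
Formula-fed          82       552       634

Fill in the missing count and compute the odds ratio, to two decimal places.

The missing cell is in the exposed row: 321 − 10 = 311.
So a = 10, b = 311, c = 82, d = 552.
OR = (a·d)/(b·c) = (10 × 552) / (311 × 82) = 5520 / 25502 = 0.21645

0.22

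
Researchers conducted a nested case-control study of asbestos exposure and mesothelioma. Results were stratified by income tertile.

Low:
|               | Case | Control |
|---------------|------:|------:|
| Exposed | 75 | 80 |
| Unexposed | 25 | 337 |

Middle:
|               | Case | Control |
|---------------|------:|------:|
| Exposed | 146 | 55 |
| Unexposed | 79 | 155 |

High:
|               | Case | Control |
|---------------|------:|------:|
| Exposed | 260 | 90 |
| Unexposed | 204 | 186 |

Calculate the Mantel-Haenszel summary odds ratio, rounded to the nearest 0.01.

4.30

OR_MH = Σ(aᵢdᵢ/nᵢ) / Σ(bᵢcᵢ/nᵢ), where nᵢ is the stratum total.
Stratum 1 (Low): n = 517; a·d/n = 75·337/517 = 48.8878; b·c/n = 80·25/517 = 3.8685
Stratum 2 (Middle): n = 435; a·d/n = 146·155/435 = 52.0230; b·c/n = 55·79/435 = 9.9885
Stratum 3 (High): n = 740; a·d/n = 260·186/740 = 65.3514; b·c/n = 90·204/740 = 24.8108
OR_MH = (48.8878 + 52.0230 + 65.3514) / (3.8685 + 9.9885 + 24.8108) = 166.2622 / 38.6678 = 4.29976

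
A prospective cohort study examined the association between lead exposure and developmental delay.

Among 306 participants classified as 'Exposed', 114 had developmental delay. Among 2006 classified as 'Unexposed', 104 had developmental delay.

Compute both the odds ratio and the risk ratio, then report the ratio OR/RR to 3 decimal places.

From the description: a = 114, b = 192, c = 104, d = 1902.
OR = (114·1902)/(192·104) = 216828/19968 = 10.85877
Risk in exposed = 114/306 = 0.37255; risk in unexposed = 104/2006 = 0.05184; RR = 7.18590
OR/RR = 10.85877 / 7.18590 = 1.51112
The outcome is not rare, so the OR lies further from 1 than the RR.

1.511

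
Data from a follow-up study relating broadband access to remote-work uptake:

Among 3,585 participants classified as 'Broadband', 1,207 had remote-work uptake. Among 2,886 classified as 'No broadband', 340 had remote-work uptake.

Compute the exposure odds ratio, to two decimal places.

From the description: a = 1207, b = 2378, c = 340, d = 2546.
OR = (a·d)/(b·c) = (1207 × 2546) / (2378 × 340) = 3073022 / 808520 = 3.80080
The odds of remote-work uptake are about 3.80 times as high in the broadband group.

3.80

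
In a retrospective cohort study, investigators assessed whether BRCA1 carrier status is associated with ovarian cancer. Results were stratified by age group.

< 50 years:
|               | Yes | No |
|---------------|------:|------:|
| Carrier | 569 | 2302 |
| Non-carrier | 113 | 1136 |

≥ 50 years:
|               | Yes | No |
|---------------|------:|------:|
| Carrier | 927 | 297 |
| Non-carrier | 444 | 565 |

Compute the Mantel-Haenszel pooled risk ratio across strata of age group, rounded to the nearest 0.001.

1.836

RR_MH = Σ(aᵢ·n₀ᵢ/nᵢ) / Σ(cᵢ·n₁ᵢ/nᵢ), with n₁ᵢ = aᵢ+bᵢ (exposed), n₀ᵢ = cᵢ+dᵢ (unexposed), nᵢ = n₁ᵢ+n₀ᵢ.
Stratum 1 (< 50 years): n₁ = 2871, n₀ = 1249, n = 4120; a·n₀/n = 569·1249/4120 = 172.4954; c·n₁/n = 113·2871/4120 = 78.7434
Stratum 2 (≥ 50 years): n₁ = 1224, n₀ = 1009, n = 2233; a·n₀/n = 927·1009/2233 = 418.8728; c·n₁/n = 444·1224/2233 = 243.3748
RR_MH = (172.4954 + 418.8728) / (78.7434 + 243.3748) = 591.3682 / 322.1183 = 1.83587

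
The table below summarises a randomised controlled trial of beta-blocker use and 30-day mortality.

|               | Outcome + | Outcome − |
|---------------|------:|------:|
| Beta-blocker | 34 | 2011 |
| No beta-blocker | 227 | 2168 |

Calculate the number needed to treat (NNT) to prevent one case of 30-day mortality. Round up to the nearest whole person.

Risk in treated group = 34/2045 = 0.01663; risk in control = 227/2395 = 0.09478.
Absolute risk reduction = 0.09478 − 0.01663 = 0.07815
NNT = 1 / ARR = 1 / 0.07815 = 12.795 → round up → 13

13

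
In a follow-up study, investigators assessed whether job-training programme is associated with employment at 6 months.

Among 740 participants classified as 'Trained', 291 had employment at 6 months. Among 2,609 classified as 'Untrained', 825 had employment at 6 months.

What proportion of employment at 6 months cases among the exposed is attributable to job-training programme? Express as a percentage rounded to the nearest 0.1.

From the description: a = 291, b = 449, c = 825, d = 1784.
Risk in exposed = 291/740 = 0.39324; risk in unexposed = 825/2609 = 0.31621.
RR = 0.39324/0.31621 = 1.24360
AR% = (RR − 1)/RR × 100 = (1.24360 − 1)/1.24360 × 100 = 19.5884%

19.6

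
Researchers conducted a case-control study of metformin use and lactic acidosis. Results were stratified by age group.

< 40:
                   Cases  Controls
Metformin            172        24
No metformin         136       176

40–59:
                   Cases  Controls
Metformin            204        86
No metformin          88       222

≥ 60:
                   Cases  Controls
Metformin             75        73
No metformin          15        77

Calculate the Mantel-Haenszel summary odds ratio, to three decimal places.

6.743

OR_MH = Σ(aᵢdᵢ/nᵢ) / Σ(bᵢcᵢ/nᵢ), where nᵢ is the stratum total.
Stratum 1 (< 40): n = 508; a·d/n = 172·176/508 = 59.5906; b·c/n = 24·136/508 = 6.4252
Stratum 2 (40–59): n = 600; a·d/n = 204·222/600 = 75.4800; b·c/n = 86·88/600 = 12.6133
Stratum 3 (≥ 60): n = 240; a·d/n = 75·77/240 = 24.0625; b·c/n = 73·15/240 = 4.5625
OR_MH = (59.5906 + 75.4800 + 24.0625) / (6.4252 + 12.6133 + 4.5625) = 159.1331 / 23.6010 = 6.74263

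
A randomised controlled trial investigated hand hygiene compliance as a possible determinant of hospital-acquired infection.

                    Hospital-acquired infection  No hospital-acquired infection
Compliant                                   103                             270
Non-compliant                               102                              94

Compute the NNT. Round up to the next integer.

5

Risk in treated group = 103/373 = 0.27614; risk in control = 102/196 = 0.52041.
Absolute risk reduction = 0.52041 − 0.27614 = 0.24427
NNT = 1 / ARR = 1 / 0.24427 = 4.094 → round up → 5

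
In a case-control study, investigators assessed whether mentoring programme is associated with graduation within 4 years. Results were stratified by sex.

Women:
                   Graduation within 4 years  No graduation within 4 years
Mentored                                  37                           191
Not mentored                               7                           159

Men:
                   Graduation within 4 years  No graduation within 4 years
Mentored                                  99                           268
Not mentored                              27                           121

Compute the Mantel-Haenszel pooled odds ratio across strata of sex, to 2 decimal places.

OR_MH = Σ(aᵢdᵢ/nᵢ) / Σ(bᵢcᵢ/nᵢ), where nᵢ is the stratum total.
Stratum 1 (Women): n = 394; a·d/n = 37·159/394 = 14.9315; b·c/n = 191·7/394 = 3.3934
Stratum 2 (Men): n = 515; a·d/n = 99·121/515 = 23.2602; b·c/n = 268·27/515 = 14.0505
OR_MH = (14.9315 + 23.2602) / (3.3934 + 14.0505) = 38.1917 / 17.4439 = 2.18940

2.19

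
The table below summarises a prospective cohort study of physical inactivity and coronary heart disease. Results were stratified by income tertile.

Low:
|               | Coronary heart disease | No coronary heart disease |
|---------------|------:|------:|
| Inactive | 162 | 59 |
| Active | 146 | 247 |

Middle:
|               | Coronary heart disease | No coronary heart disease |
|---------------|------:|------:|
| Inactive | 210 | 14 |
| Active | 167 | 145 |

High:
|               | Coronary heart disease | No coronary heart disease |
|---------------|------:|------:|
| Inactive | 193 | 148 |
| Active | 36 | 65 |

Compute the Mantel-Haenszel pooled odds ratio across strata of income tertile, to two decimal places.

4.94

OR_MH = Σ(aᵢdᵢ/nᵢ) / Σ(bᵢcᵢ/nᵢ), where nᵢ is the stratum total.
Stratum 1 (Low): n = 614; a·d/n = 162·247/614 = 65.1694; b·c/n = 59·146/614 = 14.0293
Stratum 2 (Middle): n = 536; a·d/n = 210·145/536 = 56.8097; b·c/n = 14·167/536 = 4.3619
Stratum 3 (High): n = 442; a·d/n = 193·65/442 = 28.3824; b·c/n = 148·36/442 = 12.0543
OR_MH = (65.1694 + 56.8097 + 28.3824) / (14.0293 + 4.3619 + 12.0543) = 150.3614 / 30.4456 = 4.93870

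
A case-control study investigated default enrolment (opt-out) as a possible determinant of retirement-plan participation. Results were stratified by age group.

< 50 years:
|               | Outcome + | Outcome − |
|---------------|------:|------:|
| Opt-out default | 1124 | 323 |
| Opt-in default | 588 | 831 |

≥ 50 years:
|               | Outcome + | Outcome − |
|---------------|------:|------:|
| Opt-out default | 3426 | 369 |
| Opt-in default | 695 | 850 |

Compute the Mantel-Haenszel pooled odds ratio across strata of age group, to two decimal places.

OR_MH = Σ(aᵢdᵢ/nᵢ) / Σ(bᵢcᵢ/nᵢ), where nᵢ is the stratum total.
Stratum 1 (< 50 years): n = 2866; a·d/n = 1124·831/2866 = 325.9051; b·c/n = 323·588/2866 = 66.2680
Stratum 2 (≥ 50 years): n = 5340; a·d/n = 3426·850/5340 = 545.3371; b·c/n = 369·695/5340 = 48.0253
OR_MH = (325.9051 + 545.3371) / (66.2680 + 48.0253) = 871.2422 / 114.2933 = 7.62287

7.62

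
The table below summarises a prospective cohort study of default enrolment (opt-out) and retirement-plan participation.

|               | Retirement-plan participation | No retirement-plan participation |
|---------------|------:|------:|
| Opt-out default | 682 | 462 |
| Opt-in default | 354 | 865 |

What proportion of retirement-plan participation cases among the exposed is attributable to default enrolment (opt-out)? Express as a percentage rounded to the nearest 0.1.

Cells: a = 682, b = 462, c = 354, d = 865.
Risk in exposed = 682/1144 = 0.59615; risk in unexposed = 354/1219 = 0.29040.
RR = 0.59615/0.29040 = 2.05286
AR% = (RR − 1)/RR × 100 = (2.05286 − 1)/2.05286 × 100 = 51.2874%

51.3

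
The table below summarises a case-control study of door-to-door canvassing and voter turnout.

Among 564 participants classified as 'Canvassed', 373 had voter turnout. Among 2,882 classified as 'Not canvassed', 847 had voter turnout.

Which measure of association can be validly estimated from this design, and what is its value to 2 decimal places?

4.69

From the description: a = 373, b = 191, c = 847, d = 2035.
This is a case-control study: participants were sampled on outcome status, so risks in the source population cannot be estimated directly — relative risk is not valid here. The odds ratio is the appropriate measure.
OR = (a·d)/(b·c) = (373 × 2035) / (191 × 847) = 759055 / 161777 = 4.69198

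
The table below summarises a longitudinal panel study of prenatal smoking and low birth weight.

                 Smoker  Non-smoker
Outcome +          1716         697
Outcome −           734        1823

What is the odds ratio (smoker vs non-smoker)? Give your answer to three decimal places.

6.115

Reading the table with exposure as columns: a = 1716 (Smoker, case), b = 734 (Smoker, non-case), c = 697 (Non-smoker, case), d = 1823.
OR = (a·d)/(b·c) = (1716 × 1823) / (734 × 697) = 3128268 / 511598 = 6.11470
The odds of low birth weight are about 6.11 times as high in the smoker group.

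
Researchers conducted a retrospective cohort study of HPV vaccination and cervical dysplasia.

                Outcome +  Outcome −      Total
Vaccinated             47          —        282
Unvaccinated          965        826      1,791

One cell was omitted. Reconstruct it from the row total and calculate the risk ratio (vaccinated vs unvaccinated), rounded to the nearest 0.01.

0.31

The missing cell is in the exposed row: 282 − 47 = 235.
So a = 47, b = 235, c = 965, d = 826.
RR = [a/(a+b)] / [c/(c+d)] = (47/282) / (965/1791) = 0.16667/0.53881 = 0.30933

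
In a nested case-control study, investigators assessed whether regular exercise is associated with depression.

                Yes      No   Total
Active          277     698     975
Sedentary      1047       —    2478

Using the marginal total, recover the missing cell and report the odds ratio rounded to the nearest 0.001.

The missing cell is in the unexposed row: 2478 − 1047 = 1431.
So a = 277, b = 698, c = 1047, d = 1431.
OR = (a·d)/(b·c) = (277 × 1431) / (698 × 1047) = 396387 / 730806 = 0.54240

0.542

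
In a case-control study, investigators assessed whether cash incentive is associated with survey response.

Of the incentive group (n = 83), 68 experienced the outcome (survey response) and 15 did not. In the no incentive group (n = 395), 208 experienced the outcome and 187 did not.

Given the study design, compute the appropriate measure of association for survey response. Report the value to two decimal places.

From the description: a = 68, b = 15, c = 208, d = 187.
This is a case-control study: participants were sampled on outcome status, so risks in the source population cannot be estimated directly — relative risk is not valid here. The odds ratio is the appropriate measure.
OR = (a·d)/(b·c) = (68 × 187) / (15 × 208) = 12716 / 3120 = 4.07564

4.08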